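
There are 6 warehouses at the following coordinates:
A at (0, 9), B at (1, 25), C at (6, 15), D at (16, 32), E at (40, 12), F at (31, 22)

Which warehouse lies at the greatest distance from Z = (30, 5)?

B

Since √ is increasing, it suffices to compare squared distances:
|ZA|² = 900 + 16 = 916
|ZB|² = 841 + 400 = 1241
|ZC|² = 576 + 100 = 676
|ZD|² = 196 + 729 = 925
|ZE|² = 100 + 49 = 149
|ZF|² = 1 + 289 = 290
The largest is to B.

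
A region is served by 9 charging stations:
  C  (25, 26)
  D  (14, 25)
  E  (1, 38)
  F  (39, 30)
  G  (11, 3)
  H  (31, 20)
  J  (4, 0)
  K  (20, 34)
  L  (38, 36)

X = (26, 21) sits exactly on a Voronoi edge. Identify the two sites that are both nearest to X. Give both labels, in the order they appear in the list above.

C and H

Squared distances from X to each site:
|XC|² = 1 + 25 = 26
|XD|² = 144 + 16 = 160
|XE|² = 625 + 289 = 914
|XF|² = 169 + 81 = 250
|XG|² = 225 + 324 = 549
|XH|² = 25 + 1 = 26
|XJ|² = 484 + 441 = 925
|XK|² = 36 + 169 = 205
|XL|² = 144 + 225 = 369
X is equidistant from C and H (both at squared distance 26), and every other site is strictly farther — so X lies on the C–H Voronoi edge.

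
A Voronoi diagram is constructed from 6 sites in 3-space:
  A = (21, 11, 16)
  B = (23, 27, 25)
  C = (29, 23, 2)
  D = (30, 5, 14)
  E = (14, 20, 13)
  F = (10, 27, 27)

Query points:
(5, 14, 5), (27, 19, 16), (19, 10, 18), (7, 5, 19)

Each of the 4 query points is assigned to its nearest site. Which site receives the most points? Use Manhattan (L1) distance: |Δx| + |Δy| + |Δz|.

(5, 14, 5) — d to each: A:30, B:51, C:36, D:43, E:23, F:40 → nearest is E
(27, 19, 16) — d to each: A:14, B:21, C:20, D:19, E:17, F:36 → nearest is A
(19, 10, 18) — d to each: A:5, B:28, C:39, D:20, E:20, F:35 → nearest is A
(7, 5, 19) — d to each: A:23, B:44, C:57, D:28, E:28, F:33 → nearest is A
Tally — A:3, E:1. A captures the most (3).

A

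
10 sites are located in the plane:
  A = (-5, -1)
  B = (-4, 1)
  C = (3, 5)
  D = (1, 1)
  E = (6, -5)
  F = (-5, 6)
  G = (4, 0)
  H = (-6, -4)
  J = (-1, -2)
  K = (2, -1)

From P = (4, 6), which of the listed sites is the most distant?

Squared Euclidean distances:
|PA|² = (4−(-5))² + (6−(-1))² = 81 + 49 = 130
|PB|² = (4−(-4))² + (6−1)² = 64 + 25 = 89
|PC|² = (4−3)² + (6−5)² = 1 + 1 = 2
|PD|² = (4−1)² + (6−1)² = 9 + 25 = 34
|PE|² = (4−6)² + (6−(-5))² = 4 + 121 = 125
|PF|² = (4−(-5))² + (6−6)² = 81 + 0 = 81
|PG|² = (4−4)² + (6−0)² = 0 + 36 = 36
|PH|² = (4−(-6))² + (6−(-4))² = 100 + 100 = 200
|PJ|² = (4−(-1))² + (6−(-2))² = 25 + 64 = 89
|PK|² = (4−2)² + (6−(-1))² = 4 + 49 = 53
The largest is to H.

H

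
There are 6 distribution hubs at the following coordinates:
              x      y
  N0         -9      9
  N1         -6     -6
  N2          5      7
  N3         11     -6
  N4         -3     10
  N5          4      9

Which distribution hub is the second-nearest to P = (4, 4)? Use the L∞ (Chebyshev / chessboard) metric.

d(P,N0) = max(13, 5) = 13
d(P,N1) = max(10, 10) = 10
d(P,N2) = max(1, 3) = 3
d(P,N3) = max(7, 10) = 10
d(P,N4) = max(7, 6) = 7
d(P,N5) = max(0, 5) = 5
Sorted ascending: N2, N5, N4, … — the second-nearest is N5.

N5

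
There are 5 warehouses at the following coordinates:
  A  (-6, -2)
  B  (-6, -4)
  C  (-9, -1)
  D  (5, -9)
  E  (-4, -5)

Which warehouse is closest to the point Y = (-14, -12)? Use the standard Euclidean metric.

Compare squared distances (the ordering matches that of the actual distances):
|YA|² = (-14−(-6))² + (-12−(-2))² = 64 + 100 = 164
|YB|² = (-14−(-6))² + (-12−(-4))² = 64 + 64 = 128
|YC|² = (-14−(-9))² + (-12−(-1))² = 25 + 121 = 146
|YD|² = (-14−5)² + (-12−(-9))² = 361 + 9 = 370
|YE|² = (-14−(-4))² + (-12−(-5))² = 100 + 49 = 149
Minimum is at B.

B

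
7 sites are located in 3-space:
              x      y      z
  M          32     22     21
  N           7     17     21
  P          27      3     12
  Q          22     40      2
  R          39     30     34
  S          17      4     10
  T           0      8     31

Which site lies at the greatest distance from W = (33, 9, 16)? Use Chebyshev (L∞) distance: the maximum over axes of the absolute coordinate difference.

d(W,M) = max(1, 13, 5) = 13
d(W,N) = max(26, 8, 5) = 26
d(W,P) = max(6, 6, 4) = 6
d(W,Q) = max(11, 31, 14) = 31
d(W,R) = max(6, 21, 18) = 21
d(W,S) = max(16, 5, 6) = 16
d(W,T) = max(33, 1, 15) = 33
The largest is to T.

T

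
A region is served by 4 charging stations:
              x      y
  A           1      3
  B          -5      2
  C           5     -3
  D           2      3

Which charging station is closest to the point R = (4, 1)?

D

Squared Euclidean distances:
|RA|² = (4−1)² + (1−3)² = 9 + 4 = 13
|RB|² = (4−(-5))² + (1−2)² = 81 + 1 = 82
|RC|² = (4−5)² + (1−(-3))² = 1 + 16 = 17
|RD|² = (4−2)² + (1−3)² = 4 + 4 = 8
Minimum is at D.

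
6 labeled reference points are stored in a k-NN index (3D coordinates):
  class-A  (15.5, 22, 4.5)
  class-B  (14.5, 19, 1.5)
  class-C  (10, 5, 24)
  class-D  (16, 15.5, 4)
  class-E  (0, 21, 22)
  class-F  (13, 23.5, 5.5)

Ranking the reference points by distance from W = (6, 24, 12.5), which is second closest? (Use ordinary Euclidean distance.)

Squared Euclidean distances:
d²(W, class-A) = (6−15.5)² + (24−22)² + (12.5−4.5)² = 90.25 + 4 + 64 = 158.25
d²(W, class-B) = (6−14.5)² + (24−19)² + (12.5−1.5)² = 72.25 + 25 + 121 = 218.25
d²(W, class-C) = (6−10)² + (24−5)² + (12.5−24)² = 16 + 361 + 132.25 = 509.25
d²(W, class-D) = (6−16)² + (24−15.5)² + (12.5−4)² = 100 + 72.25 + 72.25 = 244.5
d²(W, class-E) = (6−0)² + (24−21)² + (12.5−22)² = 36 + 9 + 90.25 = 135.25
d²(W, class-F) = (6−13)² + (24−23.5)² + (12.5−5.5)² = 49 + 0.25 + 49 = 98.25
Sorted ascending: class-F, class-E, class-A, … — the second-nearest is class-E.

class-E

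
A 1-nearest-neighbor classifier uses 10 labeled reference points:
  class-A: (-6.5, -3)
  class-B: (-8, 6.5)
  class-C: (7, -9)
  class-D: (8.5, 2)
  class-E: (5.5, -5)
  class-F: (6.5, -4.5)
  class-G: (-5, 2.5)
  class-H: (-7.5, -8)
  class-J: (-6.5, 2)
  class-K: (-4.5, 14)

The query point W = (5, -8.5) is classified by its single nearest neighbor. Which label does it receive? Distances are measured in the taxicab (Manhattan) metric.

class-C

d(W, class-A) = 11.5 + 5.5 = 17
d(W, class-B) = 13 + 15 = 28
d(W, class-C) = 2 + 0.5 = 2.5
d(W, class-D) = 3.5 + 10.5 = 14
d(W, class-E) = 0.5 + 3.5 = 4
d(W, class-F) = 1.5 + 4 = 5.5
d(W, class-G) = 10 + 11 = 21
d(W, class-H) = 12.5 + 0.5 = 13
d(W, class-J) = 11.5 + 10.5 = 22
d(W, class-K) = 9.5 + 22.5 = 32
The smallest is to class-C, so W lies in the Voronoi region of class-C.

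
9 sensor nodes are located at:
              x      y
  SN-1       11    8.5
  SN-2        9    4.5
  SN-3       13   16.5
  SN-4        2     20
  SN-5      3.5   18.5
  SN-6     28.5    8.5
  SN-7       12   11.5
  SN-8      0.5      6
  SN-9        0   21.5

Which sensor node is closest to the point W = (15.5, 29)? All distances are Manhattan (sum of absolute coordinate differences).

SN-3

d(W, SN-1) = |15.5−11| + |29−8.5| = 4.5 + 20.5 = 25
d(W, SN-2) = |15.5−9| + |29−4.5| = 6.5 + 24.5 = 31
d(W, SN-3) = |15.5−13| + |29−16.5| = 2.5 + 12.5 = 15
d(W, SN-4) = |15.5−2| + |29−20| = 13.5 + 9 = 22.5
d(W, SN-5) = |15.5−3.5| + |29−18.5| = 12 + 10.5 = 22.5
d(W, SN-6) = |15.5−28.5| + |29−8.5| = 13 + 20.5 = 33.5
d(W, SN-7) = |15.5−12| + |29−11.5| = 3.5 + 17.5 = 21
d(W, SN-8) = |15.5−0.5| + |29−6| = 15 + 23 = 38
d(W, SN-9) = |15.5−0| + |29−21.5| = 15.5 + 7.5 = 23
SN-3 is nearest.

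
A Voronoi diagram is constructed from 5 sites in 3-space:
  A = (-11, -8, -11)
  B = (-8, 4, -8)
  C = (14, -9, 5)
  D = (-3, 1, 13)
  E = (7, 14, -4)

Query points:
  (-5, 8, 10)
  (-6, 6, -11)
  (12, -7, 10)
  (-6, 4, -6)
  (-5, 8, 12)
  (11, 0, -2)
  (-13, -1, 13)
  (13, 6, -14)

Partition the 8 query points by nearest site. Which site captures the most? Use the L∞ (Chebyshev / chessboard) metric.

D

(-5, 8, 10) — d to each: A:21, B:18, C:19, D:7, E:14 → nearest is D
(-6, 6, -11) — d to each: A:14, B:3, C:20, D:24, E:13 → nearest is B
(12, -7, 10) — d to each: A:23, B:20, C:5, D:15, E:21 → nearest is C
(-6, 4, -6) — d to each: A:12, B:2, C:20, D:19, E:13 → nearest is B
(-5, 8, 12) — d to each: A:23, B:20, C:19, D:7, E:16 → nearest is D
(11, 0, -2) — d to each: A:22, B:19, C:9, D:15, E:14 → nearest is C
(-13, -1, 13) — d to each: A:24, B:21, C:27, D:10, E:20 → nearest is D
(13, 6, -14) — d to each: A:24, B:21, C:19, D:27, E:10 → nearest is E
Tally — B:2, C:2, D:3, E:1. D captures the most (3).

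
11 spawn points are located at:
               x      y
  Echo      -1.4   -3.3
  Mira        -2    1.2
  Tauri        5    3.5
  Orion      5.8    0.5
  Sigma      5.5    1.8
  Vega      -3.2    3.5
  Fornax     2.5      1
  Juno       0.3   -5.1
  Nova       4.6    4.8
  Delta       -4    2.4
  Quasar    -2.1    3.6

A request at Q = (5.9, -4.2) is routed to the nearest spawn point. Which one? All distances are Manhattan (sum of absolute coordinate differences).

d(Q, Echo) = 7.3 + 0.9 = 8.2
d(Q, Mira) = 7.9 + 5.4 = 13.3
d(Q, Tauri) = 0.9 + 7.7 = 8.6
d(Q, Orion) = 0.1 + 4.7 = 4.8
d(Q, Sigma) = 0.4 + 6 = 6.4
d(Q, Vega) = 9.1 + 7.7 = 16.8
d(Q, Fornax) = 3.4 + 5.2 = 8.6
d(Q, Juno) = 5.6 + 0.9 = 6.5
d(Q, Nova) = 1.3 + 9 = 10.3
d(Q, Delta) = 9.9 + 6.6 = 16.5
d(Q, Quasar) = 8 + 7.8 = 15.8
The smallest is to Orion, so Q lies in the Voronoi region of Orion.

Orion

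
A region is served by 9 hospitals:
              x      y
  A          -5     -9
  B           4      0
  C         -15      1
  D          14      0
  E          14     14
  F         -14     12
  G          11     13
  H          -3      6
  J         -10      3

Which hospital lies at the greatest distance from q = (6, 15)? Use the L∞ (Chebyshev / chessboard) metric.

d(q,A) = max(11, 24) = 24
d(q,B) = max(2, 15) = 15
d(q,C) = max(21, 14) = 21
d(q,D) = max(8, 15) = 15
d(q,E) = max(8, 1) = 8
d(q,F) = max(20, 3) = 20
d(q,G) = max(5, 2) = 5
d(q,H) = max(9, 9) = 9
d(q,J) = max(16, 12) = 16
The largest is to A.

A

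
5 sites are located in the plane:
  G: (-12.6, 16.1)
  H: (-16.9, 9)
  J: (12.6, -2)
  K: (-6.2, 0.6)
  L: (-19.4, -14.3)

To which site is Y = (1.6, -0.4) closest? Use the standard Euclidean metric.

Since √ is increasing, it suffices to compare squared distances:
|YG|² = (1.6−(-12.6))² + (-0.4−16.1)² = 201.64 + 272.25 = 473.89
|YH|² = (1.6−(-16.9))² + (-0.4−9)² = 342.25 + 88.36 = 430.61
|YJ|² = (1.6−12.6)² + (-0.4−(-2))² = 121 + 2.56 = 123.56
|YK|² = (1.6−(-6.2))² + (-0.4−0.6)² = 60.84 + 1 = 61.84
|YL|² = (1.6−(-19.4))² + (-0.4−(-14.3))² = 441 + 193.21 = 634.21
Minimum is at K.

K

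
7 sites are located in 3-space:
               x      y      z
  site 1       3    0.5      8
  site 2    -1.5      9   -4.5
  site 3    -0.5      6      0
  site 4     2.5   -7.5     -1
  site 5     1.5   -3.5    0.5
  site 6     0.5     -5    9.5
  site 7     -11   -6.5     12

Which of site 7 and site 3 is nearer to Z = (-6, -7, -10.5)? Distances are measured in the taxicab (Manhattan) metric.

d(Z, site 7) = |-6−(-11)| + |-7−(-6.5)| + |-10.5−12| = 5 + 0.5 + 22.5 = 28
d(Z, site 3) = |-6−(-0.5)| + |-7−6| + |-10.5−0| = 5.5 + 13 + 10.5 = 29
28 < 29, so site 7 is closer.

site 7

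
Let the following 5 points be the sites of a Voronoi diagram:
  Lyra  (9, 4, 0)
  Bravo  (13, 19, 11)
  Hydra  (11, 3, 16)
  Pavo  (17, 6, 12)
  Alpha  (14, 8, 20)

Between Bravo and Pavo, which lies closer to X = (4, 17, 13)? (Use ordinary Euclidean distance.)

Compare squared distances:
d²(X, Bravo) = (4−13)² + (17−19)² + (13−11)² = 81 + 4 + 4 = 89
d²(X, Pavo) = (4−17)² + (17−6)² + (13−12)² = 169 + 121 + 1 = 291
89 < 291, so Bravo is closer.

Bravo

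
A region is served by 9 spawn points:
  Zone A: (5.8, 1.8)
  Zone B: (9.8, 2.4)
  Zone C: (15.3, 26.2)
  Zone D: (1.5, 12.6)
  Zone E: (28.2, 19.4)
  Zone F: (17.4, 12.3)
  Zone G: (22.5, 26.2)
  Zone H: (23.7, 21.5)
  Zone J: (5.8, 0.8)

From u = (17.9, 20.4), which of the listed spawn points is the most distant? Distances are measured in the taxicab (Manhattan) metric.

d(u, Zone A) = |17.9−5.8| + |20.4−1.8| = 12.1 + 18.6 = 30.7
d(u, Zone B) = |17.9−9.8| + |20.4−2.4| = 8.1 + 18 = 26.1
d(u, Zone C) = |17.9−15.3| + |20.4−26.2| = 2.6 + 5.8 = 8.4
d(u, Zone D) = |17.9−1.5| + |20.4−12.6| = 16.4 + 7.8 = 24.2
d(u, Zone E) = |17.9−28.2| + |20.4−19.4| = 10.3 + 1 = 11.3
d(u, Zone F) = |17.9−17.4| + |20.4−12.3| = 0.5 + 8.1 = 8.6
d(u, Zone G) = |17.9−22.5| + |20.4−26.2| = 4.6 + 5.8 = 10.4
d(u, Zone H) = |17.9−23.7| + |20.4−21.5| = 5.8 + 1.1 = 6.9
d(u, Zone J) = |17.9−5.8| + |20.4−0.8| = 12.1 + 19.6 = 31.7
The largest is to Zone J.

Zone J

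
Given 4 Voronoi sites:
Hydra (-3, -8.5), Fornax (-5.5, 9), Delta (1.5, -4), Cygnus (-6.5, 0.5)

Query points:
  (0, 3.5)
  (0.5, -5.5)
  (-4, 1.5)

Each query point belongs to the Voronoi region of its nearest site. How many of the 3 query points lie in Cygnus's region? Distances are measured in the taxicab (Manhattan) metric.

1

(0, 3.5) — d to each: Hydra:15, Fornax:11, Delta:9, Cygnus:9.5 → nearest is Delta
(0.5, -5.5) — d to each: Hydra:6.5, Fornax:20.5, Delta:2.5, Cygnus:13 → nearest is Delta
(-4, 1.5) — d to each: Hydra:11, Fornax:9, Delta:11, Cygnus:3.5 → nearest is Cygnus
1 of the 3 points has Cygnus as nearest.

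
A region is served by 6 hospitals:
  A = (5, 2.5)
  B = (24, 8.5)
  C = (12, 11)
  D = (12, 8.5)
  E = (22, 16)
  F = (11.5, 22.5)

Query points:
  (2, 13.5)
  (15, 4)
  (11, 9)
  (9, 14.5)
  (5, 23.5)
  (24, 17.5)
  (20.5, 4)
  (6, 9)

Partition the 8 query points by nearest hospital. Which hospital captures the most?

D

(2, 13.5) — d² to each: A:130, B:509, C:106.25, D:125, E:406.25, F:171.25 → nearest is C
(15, 4) — d² to each: A:102.25, B:101.25, C:58, D:29.25, E:193, F:354.5 → nearest is D
(11, 9) — d² to each: A:78.25, B:169.25, C:5, D:1.25, E:170, F:182.5 → nearest is D
(9, 14.5) — d² to each: A:160, B:261, C:21.25, D:45, E:171.25, F:70.25 → nearest is C
(5, 23.5) — d² to each: A:441, B:586, C:205.25, D:274, E:345.25, F:43.25 → nearest is F
(24, 17.5) — d² to each: A:586, B:81, C:186.25, D:225, E:6.25, F:181.25 → nearest is E
(20.5, 4) — d² to each: A:242.5, B:32.5, C:121.25, D:92.5, E:146.25, F:423.25 → nearest is B
(6, 9) — d² to each: A:43.25, B:324.25, C:40, D:36.25, E:305, F:212.5 → nearest is D
Tally — B:1, C:2, D:3, E:1, F:1. D captures the most (3).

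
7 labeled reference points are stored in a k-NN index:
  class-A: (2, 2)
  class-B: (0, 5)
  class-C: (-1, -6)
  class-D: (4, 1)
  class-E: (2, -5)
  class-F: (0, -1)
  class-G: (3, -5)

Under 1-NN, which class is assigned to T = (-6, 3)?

Since √ is increasing, it suffices to compare squared distances:
d²(T, class-A) = (-6−2)² + (3−2)² = 64 + 1 = 65
d²(T, class-B) = (-6−0)² + (3−5)² = 36 + 4 = 40
d²(T, class-C) = (-6−(-1))² + (3−(-6))² = 25 + 81 = 106
d²(T, class-D) = (-6−4)² + (3−1)² = 100 + 4 = 104
d²(T, class-E) = (-6−2)² + (3−(-5))² = 64 + 64 = 128
d²(T, class-F) = (-6−0)² + (3−(-1))² = 36 + 16 = 52
d²(T, class-G) = (-6−3)² + (3−(-5))² = 81 + 64 = 145
The smallest is to class-B, so T lies in the Voronoi region of class-B.

class-B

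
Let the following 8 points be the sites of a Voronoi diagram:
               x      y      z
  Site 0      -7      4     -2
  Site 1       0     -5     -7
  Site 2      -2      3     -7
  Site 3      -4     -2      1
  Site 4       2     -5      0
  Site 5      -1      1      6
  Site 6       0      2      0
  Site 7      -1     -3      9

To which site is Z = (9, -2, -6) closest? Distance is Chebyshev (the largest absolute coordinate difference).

d(Z, Site 0) = max(16, 6, 4) = 16
d(Z, Site 1) = max(9, 3, 1) = 9
d(Z, Site 2) = max(11, 5, 1) = 11
d(Z, Site 3) = max(13, 0, 7) = 13
d(Z, Site 4) = max(7, 3, 6) = 7
d(Z, Site 5) = max(10, 3, 12) = 12
d(Z, Site 6) = max(9, 4, 6) = 9
d(Z, Site 7) = max(10, 1, 15) = 15
The smallest is to Site 4, so Z lies in the Voronoi region of Site 4.

Site 4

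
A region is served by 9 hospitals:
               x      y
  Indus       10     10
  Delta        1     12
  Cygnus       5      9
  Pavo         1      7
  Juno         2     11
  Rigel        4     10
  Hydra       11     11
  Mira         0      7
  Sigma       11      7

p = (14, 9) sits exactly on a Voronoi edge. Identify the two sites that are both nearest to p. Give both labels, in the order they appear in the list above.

Squared distances from p to each site:
d²(p, Indus) = 16 + 1 = 17
d²(p, Delta) = 169 + 9 = 178
d²(p, Cygnus) = 81 + 0 = 81
d²(p, Pavo) = 169 + 4 = 173
d²(p, Juno) = 144 + 4 = 148
d²(p, Rigel) = 100 + 1 = 101
d²(p, Hydra) = 9 + 4 = 13
d²(p, Mira) = 196 + 4 = 200
d²(p, Sigma) = 9 + 4 = 13
p is equidistant from Hydra and Sigma (both at squared distance 13), and every other site is strictly farther — so p lies on the Hydra–Sigma Voronoi edge.

Hydra and Sigma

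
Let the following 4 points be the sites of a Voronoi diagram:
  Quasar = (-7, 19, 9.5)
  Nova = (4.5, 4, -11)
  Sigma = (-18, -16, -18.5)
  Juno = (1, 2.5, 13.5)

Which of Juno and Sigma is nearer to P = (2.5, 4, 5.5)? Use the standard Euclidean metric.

Compare squared distances:
d²(P, Juno) = (2.5−1)² + (4−2.5)² + (5.5−13.5)² = 2.25 + 2.25 + 64 = 68.5
d²(P, Sigma) = (2.5−(-18))² + (4−(-16))² + (5.5−(-18.5))² = 420.25 + 400 + 576 = 1396.25
68.5 < 1396.25, so Juno is closer.

Juno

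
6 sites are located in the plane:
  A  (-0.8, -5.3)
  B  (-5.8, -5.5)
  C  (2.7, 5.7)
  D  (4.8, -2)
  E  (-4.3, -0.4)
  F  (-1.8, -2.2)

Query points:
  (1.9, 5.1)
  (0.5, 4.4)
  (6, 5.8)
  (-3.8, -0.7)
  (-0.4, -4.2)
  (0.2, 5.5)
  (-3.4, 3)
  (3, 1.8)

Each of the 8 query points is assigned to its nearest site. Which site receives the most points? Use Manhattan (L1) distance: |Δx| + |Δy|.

C

(1.9, 5.1) — d to each: A:13.1, B:18.3, C:1.4, D:10, E:11.7, F:11 → nearest is C
(0.5, 4.4) — d to each: A:11, B:16.2, C:3.5, D:10.7, E:9.6, F:8.9 → nearest is C
(6, 5.8) — d to each: A:17.9, B:23.1, C:3.4, D:9, E:16.5, F:15.8 → nearest is C
(-3.8, -0.7) — d to each: A:7.6, B:6.8, C:12.9, D:9.9, E:0.8, F:3.5 → nearest is E
(-0.4, -4.2) — d to each: A:1.5, B:6.7, C:13, D:7.4, E:7.7, F:3.4 → nearest is A
(0.2, 5.5) — d to each: A:11.8, B:17, C:2.7, D:12.1, E:10.4, F:9.7 → nearest is C
(-3.4, 3) — d to each: A:10.9, B:10.9, C:8.8, D:13.2, E:4.3, F:6.8 → nearest is E
(3, 1.8) — d to each: A:10.9, B:16.1, C:4.2, D:5.6, E:9.5, F:8.8 → nearest is C
Tally — A:1, C:5, E:2. C captures the most (5).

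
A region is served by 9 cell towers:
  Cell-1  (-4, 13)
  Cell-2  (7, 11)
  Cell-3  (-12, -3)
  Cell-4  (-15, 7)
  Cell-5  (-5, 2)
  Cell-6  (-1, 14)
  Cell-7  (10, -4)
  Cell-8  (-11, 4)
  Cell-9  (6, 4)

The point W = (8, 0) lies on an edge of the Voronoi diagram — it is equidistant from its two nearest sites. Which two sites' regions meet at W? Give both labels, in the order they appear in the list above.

Cell-7 and Cell-9

Squared distances from W to each site:
d²(W, Cell-1) = 144 + 169 = 313
d²(W, Cell-2) = 1 + 121 = 122
d²(W, Cell-3) = 400 + 9 = 409
d²(W, Cell-4) = 529 + 49 = 578
d²(W, Cell-5) = 169 + 4 = 173
d²(W, Cell-6) = 81 + 196 = 277
d²(W, Cell-7) = 4 + 16 = 20
d²(W, Cell-8) = 361 + 16 = 377
d²(W, Cell-9) = 4 + 16 = 20
W is equidistant from Cell-7 and Cell-9 (both at squared distance 20), and every other site is strictly farther — so W lies on the Cell-7–Cell-9 Voronoi edge.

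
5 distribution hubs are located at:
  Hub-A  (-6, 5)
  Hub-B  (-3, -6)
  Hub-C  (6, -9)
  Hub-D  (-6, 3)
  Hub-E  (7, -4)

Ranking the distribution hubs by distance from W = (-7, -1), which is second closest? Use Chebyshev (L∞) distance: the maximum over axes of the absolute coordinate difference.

Hub-B

d(W, Hub-A) = max(1, 6) = 6
d(W, Hub-B) = max(4, 5) = 5
d(W, Hub-C) = max(13, 8) = 13
d(W, Hub-D) = max(1, 4) = 4
d(W, Hub-E) = max(14, 3) = 14
Sorted ascending: Hub-D, Hub-B, Hub-A, … — the second-nearest is Hub-B.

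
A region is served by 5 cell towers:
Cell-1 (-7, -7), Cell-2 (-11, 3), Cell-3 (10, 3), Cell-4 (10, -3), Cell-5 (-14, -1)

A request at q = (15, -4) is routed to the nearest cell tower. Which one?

Since √ is increasing, it suffices to compare squared distances:
d²(q, Cell-1) = 484 + 9 = 493
d²(q, Cell-2) = 676 + 49 = 725
d²(q, Cell-3) = 25 + 49 = 74
d²(q, Cell-4) = 25 + 1 = 26
d²(q, Cell-5) = 841 + 9 = 850
The smallest is to Cell-4, so q lies in the Voronoi region of Cell-4.

Cell-4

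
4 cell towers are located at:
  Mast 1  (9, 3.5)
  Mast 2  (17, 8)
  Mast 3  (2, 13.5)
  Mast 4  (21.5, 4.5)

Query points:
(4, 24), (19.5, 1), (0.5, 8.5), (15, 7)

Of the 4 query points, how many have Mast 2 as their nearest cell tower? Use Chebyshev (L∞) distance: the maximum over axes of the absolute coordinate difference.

(4, 24) — d to each: Mast 1:20.5, Mast 2:16, Mast 3:10.5, Mast 4:19.5 → nearest is Mast 3
(19.5, 1) — d to each: Mast 1:10.5, Mast 2:7, Mast 3:17.5, Mast 4:3.5 → nearest is Mast 4
(0.5, 8.5) — d to each: Mast 1:8.5, Mast 2:16.5, Mast 3:5, Mast 4:21 → nearest is Mast 3
(15, 7) — d to each: Mast 1:6, Mast 2:2, Mast 3:13, Mast 4:6.5 → nearest is Mast 2
1 of the 4 points has Mast 2 as nearest.

1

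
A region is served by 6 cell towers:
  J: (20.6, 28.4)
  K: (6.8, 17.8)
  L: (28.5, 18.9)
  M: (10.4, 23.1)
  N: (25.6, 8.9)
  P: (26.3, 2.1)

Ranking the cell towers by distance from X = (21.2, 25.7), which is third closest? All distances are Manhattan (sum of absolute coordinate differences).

L

d(X,J) = |21.2−20.6| + |25.7−28.4| = 0.6 + 2.7 = 3.3
d(X,K) = |21.2−6.8| + |25.7−17.8| = 14.4 + 7.9 = 22.3
d(X,L) = |21.2−28.5| + |25.7−18.9| = 7.3 + 6.8 = 14.1
d(X,M) = |21.2−10.4| + |25.7−23.1| = 10.8 + 2.6 = 13.4
d(X,N) = |21.2−25.6| + |25.7−8.9| = 4.4 + 16.8 = 21.2
d(X,P) = |21.2−26.3| + |25.7−2.1| = 5.1 + 23.6 = 28.7
Sorted ascending: J, M, L, N, … — the third-nearest is L.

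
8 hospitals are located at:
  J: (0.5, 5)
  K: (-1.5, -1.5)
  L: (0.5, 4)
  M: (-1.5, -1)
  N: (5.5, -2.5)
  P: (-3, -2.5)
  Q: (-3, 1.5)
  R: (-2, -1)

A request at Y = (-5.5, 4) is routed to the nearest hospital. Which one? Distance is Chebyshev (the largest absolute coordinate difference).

d(Y,J) = max(6, 1) = 6
d(Y,K) = max(4, 5.5) = 5.5
d(Y,L) = max(6, 0) = 6
d(Y,M) = max(4, 5) = 5
d(Y,N) = max(11, 6.5) = 11
d(Y,P) = max(2.5, 6.5) = 6.5
d(Y,Q) = max(2.5, 2.5) = 2.5
d(Y,R) = max(3.5, 5) = 5
The smallest is to Q, so Y lies in the Voronoi region of Q.

Q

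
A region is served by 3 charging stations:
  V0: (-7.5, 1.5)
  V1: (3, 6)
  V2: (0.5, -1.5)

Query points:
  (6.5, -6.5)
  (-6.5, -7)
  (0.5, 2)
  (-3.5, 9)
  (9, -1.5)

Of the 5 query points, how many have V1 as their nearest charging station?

(6.5, -6.5) — d² to each: V0:260, V1:168.5, V2:61 → nearest is V2
(-6.5, -7) — d² to each: V0:73.25, V1:259.25, V2:79.25 → nearest is V0
(0.5, 2) — d² to each: V0:64.25, V1:22.25, V2:12.25 → nearest is V2
(-3.5, 9) — d² to each: V0:72.25, V1:51.25, V2:126.25 → nearest is V1
(9, -1.5) — d² to each: V0:281.25, V1:92.25, V2:72.25 → nearest is V2
1 of the 5 points has V1 as nearest.

1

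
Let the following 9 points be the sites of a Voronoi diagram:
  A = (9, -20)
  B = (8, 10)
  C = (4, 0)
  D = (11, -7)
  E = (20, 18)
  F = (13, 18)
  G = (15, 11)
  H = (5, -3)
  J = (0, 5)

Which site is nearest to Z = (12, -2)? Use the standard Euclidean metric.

D

Since √ is increasing, it suffices to compare squared distances:
|ZA|² = 9 + 324 = 333
|ZB|² = 16 + 144 = 160
|ZC|² = 64 + 4 = 68
|ZD|² = 1 + 25 = 26
|ZE|² = 64 + 400 = 464
|ZF|² = 1 + 400 = 401
|ZG|² = 9 + 169 = 178
|ZH|² = 49 + 1 = 50
|ZJ|² = 144 + 49 = 193
D is nearest.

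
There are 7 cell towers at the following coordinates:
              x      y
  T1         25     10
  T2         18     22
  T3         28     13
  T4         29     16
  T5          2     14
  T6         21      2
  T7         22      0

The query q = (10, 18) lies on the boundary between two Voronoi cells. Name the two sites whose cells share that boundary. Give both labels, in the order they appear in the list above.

T2 and T5

Squared distances from q to each site:
|qT1|² = (10−25)² + (18−10)² = 225 + 64 = 289
|qT2|² = (10−18)² + (18−22)² = 64 + 16 = 80
|qT3|² = (10−28)² + (18−13)² = 324 + 25 = 349
|qT4|² = (10−29)² + (18−16)² = 361 + 4 = 365
|qT5|² = (10−2)² + (18−14)² = 64 + 16 = 80
|qT6|² = (10−21)² + (18−2)² = 121 + 256 = 377
|qT7|² = (10−22)² + (18−0)² = 144 + 324 = 468
q is equidistant from T2 and T5 (both at squared distance 80), and every other site is strictly farther — so q lies on the T2–T5 Voronoi edge.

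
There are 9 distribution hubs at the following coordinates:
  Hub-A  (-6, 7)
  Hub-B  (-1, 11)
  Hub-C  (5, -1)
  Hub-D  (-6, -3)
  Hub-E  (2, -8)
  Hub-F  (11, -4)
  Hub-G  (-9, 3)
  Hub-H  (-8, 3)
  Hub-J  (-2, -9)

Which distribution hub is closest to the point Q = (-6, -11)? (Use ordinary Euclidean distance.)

Since √ is increasing, it suffices to compare squared distances:
d²(Q, Hub-A) = 0 + 324 = 324
d²(Q, Hub-B) = 25 + 484 = 509
d²(Q, Hub-C) = 121 + 100 = 221
d²(Q, Hub-D) = 0 + 64 = 64
d²(Q, Hub-E) = 64 + 9 = 73
d²(Q, Hub-F) = 289 + 49 = 338
d²(Q, Hub-G) = 9 + 196 = 205
d²(Q, Hub-H) = 4 + 196 = 200
d²(Q, Hub-J) = 16 + 4 = 20
Hub-J is nearest.

Hub-J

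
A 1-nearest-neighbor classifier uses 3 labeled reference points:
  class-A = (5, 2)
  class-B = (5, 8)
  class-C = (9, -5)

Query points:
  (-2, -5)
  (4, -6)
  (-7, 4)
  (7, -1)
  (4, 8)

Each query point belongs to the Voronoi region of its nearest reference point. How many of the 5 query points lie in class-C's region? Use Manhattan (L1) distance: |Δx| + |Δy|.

(-2, -5) — d to each: class-A:14, class-B:20, class-C:11 → nearest is class-C
(4, -6) — d to each: class-A:9, class-B:15, class-C:6 → nearest is class-C
(-7, 4) — d to each: class-A:14, class-B:16, class-C:25 → nearest is class-A
(7, -1) — d to each: class-A:5, class-B:11, class-C:6 → nearest is class-A
(4, 8) — d to each: class-A:7, class-B:1, class-C:18 → nearest is class-B
2 of the 5 points have class-C as nearest.

2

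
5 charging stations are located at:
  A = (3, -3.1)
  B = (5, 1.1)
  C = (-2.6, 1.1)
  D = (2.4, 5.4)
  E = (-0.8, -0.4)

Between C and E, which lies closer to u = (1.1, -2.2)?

Compare squared distances:
|uC|² = (1.1−(-2.6))² + (-2.2−1.1)² = 13.69 + 10.89 = 24.58
|uE|² = (1.1−(-0.8))² + (-2.2−(-0.4))² = 3.61 + 3.24 = 6.85
24.58 > 6.85, so E is closer.

E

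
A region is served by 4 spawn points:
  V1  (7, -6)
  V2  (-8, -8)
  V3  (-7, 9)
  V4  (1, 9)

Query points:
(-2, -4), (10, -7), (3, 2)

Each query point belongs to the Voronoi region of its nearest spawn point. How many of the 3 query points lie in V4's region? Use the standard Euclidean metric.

(-2, -4) — d² to each: V1:85, V2:52, V3:194, V4:178 → nearest is V2
(10, -7) — d² to each: V1:10, V2:325, V3:545, V4:337 → nearest is V1
(3, 2) — d² to each: V1:80, V2:221, V3:149, V4:53 → nearest is V4
1 of the 3 points has V4 as nearest.

1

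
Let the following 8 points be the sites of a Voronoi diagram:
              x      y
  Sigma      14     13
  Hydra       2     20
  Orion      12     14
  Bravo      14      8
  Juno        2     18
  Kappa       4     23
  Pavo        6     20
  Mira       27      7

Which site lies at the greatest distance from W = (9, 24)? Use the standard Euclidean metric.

Mira

Squared Euclidean distances:
d²(W, Sigma) = 25 + 121 = 146
d²(W, Hydra) = 49 + 16 = 65
d²(W, Orion) = 9 + 100 = 109
d²(W, Bravo) = 25 + 256 = 281
d²(W, Juno) = 49 + 36 = 85
d²(W, Kappa) = 25 + 1 = 26
d²(W, Pavo) = 9 + 16 = 25
d²(W, Mira) = 324 + 289 = 613
The largest is to Mira.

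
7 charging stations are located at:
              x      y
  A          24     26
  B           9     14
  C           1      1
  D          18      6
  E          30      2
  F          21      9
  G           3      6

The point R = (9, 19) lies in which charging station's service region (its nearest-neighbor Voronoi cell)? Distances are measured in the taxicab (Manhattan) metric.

B

d(R,A) = |9−24| + |19−26| = 15 + 7 = 22
d(R,B) = |9−9| + |19−14| = 0 + 5 = 5
d(R,C) = |9−1| + |19−1| = 8 + 18 = 26
d(R,D) = |9−18| + |19−6| = 9 + 13 = 22
d(R,E) = |9−30| + |19−2| = 21 + 17 = 38
d(R,F) = |9−21| + |19−9| = 12 + 10 = 22
d(R,G) = |9−3| + |19−6| = 6 + 13 = 19
B is nearest.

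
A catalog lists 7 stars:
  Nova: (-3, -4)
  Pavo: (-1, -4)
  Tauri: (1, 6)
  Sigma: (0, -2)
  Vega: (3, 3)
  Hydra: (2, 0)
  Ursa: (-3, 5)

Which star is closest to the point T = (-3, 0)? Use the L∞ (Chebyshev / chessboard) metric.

d(T, Nova) = max(0, 4) = 4
d(T, Pavo) = max(2, 4) = 4
d(T, Tauri) = max(4, 6) = 6
d(T, Sigma) = max(3, 2) = 3
d(T, Vega) = max(6, 3) = 6
d(T, Hydra) = max(5, 0) = 5
d(T, Ursa) = max(0, 5) = 5
The smallest is to Sigma, so T lies in the Voronoi region of Sigma.

Sigma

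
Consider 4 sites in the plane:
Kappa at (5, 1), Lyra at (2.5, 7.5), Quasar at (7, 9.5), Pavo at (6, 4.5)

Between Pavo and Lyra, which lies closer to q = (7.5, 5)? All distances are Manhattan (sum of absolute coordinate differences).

Pavo

d(q, Pavo) = |7.5−6| + |5−4.5| = 1.5 + 0.5 = 2
d(q, Lyra) = |7.5−2.5| + |5−7.5| = 5 + 2.5 = 7.5
2 < 7.5, so Pavo is closer.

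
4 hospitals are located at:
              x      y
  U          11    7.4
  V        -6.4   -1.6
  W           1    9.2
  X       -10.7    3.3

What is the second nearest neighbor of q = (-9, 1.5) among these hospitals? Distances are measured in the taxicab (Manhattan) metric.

V

d(q,U) = |-9−11| + |1.5−7.4| = 20 + 5.9 = 25.9
d(q,V) = |-9−(-6.4)| + |1.5−(-1.6)| = 2.6 + 3.1 = 5.7
d(q,W) = |-9−1| + |1.5−9.2| = 10 + 7.7 = 17.7
d(q,X) = |-9−(-10.7)| + |1.5−3.3| = 1.7 + 1.8 = 3.5
Sorted ascending: X, V, W, … — the second-nearest is V.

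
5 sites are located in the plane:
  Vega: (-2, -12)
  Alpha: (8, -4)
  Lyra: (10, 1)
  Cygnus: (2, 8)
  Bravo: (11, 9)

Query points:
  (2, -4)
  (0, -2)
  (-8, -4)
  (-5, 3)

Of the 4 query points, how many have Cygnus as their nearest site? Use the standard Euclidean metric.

(2, -4) — d² to each: Vega:80, Alpha:36, Lyra:89, Cygnus:144, Bravo:250 → nearest is Alpha
(0, -2) — d² to each: Vega:104, Alpha:68, Lyra:109, Cygnus:104, Bravo:242 → nearest is Alpha
(-8, -4) — d² to each: Vega:100, Alpha:256, Lyra:349, Cygnus:244, Bravo:530 → nearest is Vega
(-5, 3) — d² to each: Vega:234, Alpha:218, Lyra:229, Cygnus:74, Bravo:292 → nearest is Cygnus
1 of the 4 points has Cygnus as nearest.

1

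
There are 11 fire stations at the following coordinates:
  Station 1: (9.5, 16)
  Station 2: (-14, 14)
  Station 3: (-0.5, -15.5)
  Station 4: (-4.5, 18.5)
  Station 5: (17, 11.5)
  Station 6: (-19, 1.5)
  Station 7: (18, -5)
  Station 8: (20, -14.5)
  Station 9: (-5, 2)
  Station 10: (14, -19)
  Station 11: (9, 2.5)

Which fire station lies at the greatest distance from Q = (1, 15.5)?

Station 10

Compare squared distances (the ordering matches that of the actual distances):
d²(Q, Station 1) = 72.25 + 0.25 = 72.5
d²(Q, Station 2) = 225 + 2.25 = 227.25
d²(Q, Station 3) = 2.25 + 961 = 963.25
d²(Q, Station 4) = 30.25 + 9 = 39.25
d²(Q, Station 5) = 256 + 16 = 272
d²(Q, Station 6) = 400 + 196 = 596
d²(Q, Station 7) = 289 + 420.25 = 709.25
d²(Q, Station 8) = 361 + 900 = 1261
d²(Q, Station 9) = 36 + 182.25 = 218.25
d²(Q, Station 10) = 169 + 1190.25 = 1359.25
d²(Q, Station 11) = 64 + 169 = 233
The largest is to Station 10.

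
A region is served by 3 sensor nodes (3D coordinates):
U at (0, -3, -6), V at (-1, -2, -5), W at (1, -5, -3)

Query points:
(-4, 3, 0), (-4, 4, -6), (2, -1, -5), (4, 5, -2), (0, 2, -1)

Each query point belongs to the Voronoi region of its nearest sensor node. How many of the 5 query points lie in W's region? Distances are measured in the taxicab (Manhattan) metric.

(-4, 3, 0) — d to each: U:16, V:13, W:16 → nearest is V
(-4, 4, -6) — d to each: U:11, V:10, W:17 → nearest is V
(2, -1, -5) — d to each: U:5, V:4, W:7 → nearest is V
(4, 5, -2) — d to each: U:16, V:15, W:14 → nearest is W
(0, 2, -1) — d to each: U:10, V:9, W:10 → nearest is V
1 of the 5 points has W as nearest.

1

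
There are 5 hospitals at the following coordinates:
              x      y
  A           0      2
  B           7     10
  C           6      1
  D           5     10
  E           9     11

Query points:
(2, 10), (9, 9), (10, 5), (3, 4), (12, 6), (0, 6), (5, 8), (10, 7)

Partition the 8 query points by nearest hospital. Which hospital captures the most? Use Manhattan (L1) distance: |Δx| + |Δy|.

E

(2, 10) — d to each: A:10, B:5, C:13, D:3, E:8 → nearest is D
(9, 9) — d to each: A:16, B:3, C:11, D:5, E:2 → nearest is E
(10, 5) — d to each: A:13, B:8, C:8, D:10, E:7 → nearest is E
(3, 4) — d to each: A:5, B:10, C:6, D:8, E:13 → nearest is A
(12, 6) — d to each: A:16, B:9, C:11, D:11, E:8 → nearest is E
(0, 6) — d to each: A:4, B:11, C:11, D:9, E:14 → nearest is A
(5, 8) — d to each: A:11, B:4, C:8, D:2, E:7 → nearest is D
(10, 7) — d to each: A:15, B:6, C:10, D:8, E:5 → nearest is E
Tally — A:2, D:2, E:4. E captures the most (4).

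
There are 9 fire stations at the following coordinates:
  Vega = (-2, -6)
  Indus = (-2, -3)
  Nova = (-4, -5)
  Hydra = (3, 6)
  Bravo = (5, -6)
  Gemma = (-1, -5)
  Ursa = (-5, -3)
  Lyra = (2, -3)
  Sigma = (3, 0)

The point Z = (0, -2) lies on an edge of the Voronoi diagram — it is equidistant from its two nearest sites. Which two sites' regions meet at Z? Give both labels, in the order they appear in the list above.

Indus and Lyra

Squared distances from Z to each site:
d²(Z, Vega) = 4 + 16 = 20
d²(Z, Indus) = 4 + 1 = 5
d²(Z, Nova) = 16 + 9 = 25
d²(Z, Hydra) = 9 + 64 = 73
d²(Z, Bravo) = 25 + 16 = 41
d²(Z, Gemma) = 1 + 9 = 10
d²(Z, Ursa) = 25 + 1 = 26
d²(Z, Lyra) = 4 + 1 = 5
d²(Z, Sigma) = 9 + 4 = 13
Z is equidistant from Indus and Lyra (both at squared distance 5), and every other site is strictly farther — so Z lies on the Indus–Lyra Voronoi edge.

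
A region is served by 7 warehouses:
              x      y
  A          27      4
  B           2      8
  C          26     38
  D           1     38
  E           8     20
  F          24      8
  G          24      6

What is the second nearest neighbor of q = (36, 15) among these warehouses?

A

Since √ is increasing, it suffices to compare squared distances:
|qA|² = (36−27)² + (15−4)² = 81 + 121 = 202
|qB|² = (36−2)² + (15−8)² = 1156 + 49 = 1205
|qC|² = (36−26)² + (15−38)² = 100 + 529 = 629
|qD|² = (36−1)² + (15−38)² = 1225 + 529 = 1754
|qE|² = (36−8)² + (15−20)² = 784 + 25 = 809
|qF|² = (36−24)² + (15−8)² = 144 + 49 = 193
|qG|² = (36−24)² + (15−6)² = 144 + 81 = 225
Sorted ascending: F, A, G, … — the second-nearest is A.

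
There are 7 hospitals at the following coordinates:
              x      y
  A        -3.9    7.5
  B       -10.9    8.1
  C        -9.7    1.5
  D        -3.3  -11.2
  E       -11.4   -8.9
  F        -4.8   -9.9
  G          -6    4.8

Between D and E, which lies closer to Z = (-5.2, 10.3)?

E

Compare squared distances:
|ZD|² = (-5.2−(-3.3))² + (10.3−(-11.2))² = 3.61 + 462.25 = 465.86
|ZE|² = (-5.2−(-11.4))² + (10.3−(-8.9))² = 38.44 + 368.64 = 407.08
465.86 > 407.08, so E is closer.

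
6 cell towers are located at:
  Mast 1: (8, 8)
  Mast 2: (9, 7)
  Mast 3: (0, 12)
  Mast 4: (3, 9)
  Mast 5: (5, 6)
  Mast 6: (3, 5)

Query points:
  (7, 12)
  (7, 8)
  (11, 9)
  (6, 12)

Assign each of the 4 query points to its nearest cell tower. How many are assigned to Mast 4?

(7, 12) — d² to each: Mast 1:17, Mast 2:29, Mast 3:49, Mast 4:25, Mast 5:40, Mast 6:65 → nearest is Mast 1
(7, 8) — d² to each: Mast 1:1, Mast 2:5, Mast 3:65, Mast 4:17, Mast 5:8, Mast 6:25 → nearest is Mast 1
(11, 9) — d² to each: Mast 1:10, Mast 2:8, Mast 3:130, Mast 4:64, Mast 5:45, Mast 6:80 → nearest is Mast 2
(6, 12) — d² to each: Mast 1:20, Mast 2:34, Mast 3:36, Mast 4:18, Mast 5:37, Mast 6:58 → nearest is Mast 4
1 of the 4 points has Mast 4 as nearest.

1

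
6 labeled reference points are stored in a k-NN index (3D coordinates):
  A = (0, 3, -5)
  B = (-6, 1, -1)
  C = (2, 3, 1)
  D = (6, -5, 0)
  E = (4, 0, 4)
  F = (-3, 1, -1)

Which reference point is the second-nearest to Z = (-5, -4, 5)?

F

Compare squared distances (the ordering matches that of the actual distances):
|ZA|² = (-5−0)² + (-4−3)² + (5−(-5))² = 25 + 49 + 100 = 174
|ZB|² = (-5−(-6))² + (-4−1)² + (5−(-1))² = 1 + 25 + 36 = 62
|ZC|² = (-5−2)² + (-4−3)² + (5−1)² = 49 + 49 + 16 = 114
|ZD|² = (-5−6)² + (-4−(-5))² + (5−0)² = 121 + 1 + 25 = 147
|ZE|² = (-5−4)² + (-4−0)² + (5−4)² = 81 + 16 + 1 = 98
|ZF|² = (-5−(-3))² + (-4−1)² + (5−(-1))² = 4 + 25 + 36 = 65
Sorted ascending: B, F, E, … — the second-nearest is F.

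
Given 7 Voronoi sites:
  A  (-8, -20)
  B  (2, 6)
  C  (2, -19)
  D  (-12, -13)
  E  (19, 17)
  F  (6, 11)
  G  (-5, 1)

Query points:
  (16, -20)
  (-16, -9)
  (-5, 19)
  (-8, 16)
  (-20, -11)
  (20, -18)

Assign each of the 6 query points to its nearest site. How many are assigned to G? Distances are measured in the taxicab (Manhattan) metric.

2

(16, -20) — d to each: A:24, B:40, C:15, D:35, E:40, F:41, G:42 → nearest is C
(-16, -9) — d to each: A:19, B:33, C:28, D:8, E:61, F:42, G:21 → nearest is D
(-5, 19) — d to each: A:42, B:20, C:45, D:39, E:26, F:19, G:18 → nearest is G
(-8, 16) — d to each: A:36, B:20, C:45, D:33, E:28, F:19, G:18 → nearest is G
(-20, -11) — d to each: A:21, B:39, C:30, D:10, E:67, F:48, G:27 → nearest is D
(20, -18) — d to each: A:30, B:42, C:19, D:37, E:36, F:43, G:44 → nearest is C
2 of the 6 points have G as nearest.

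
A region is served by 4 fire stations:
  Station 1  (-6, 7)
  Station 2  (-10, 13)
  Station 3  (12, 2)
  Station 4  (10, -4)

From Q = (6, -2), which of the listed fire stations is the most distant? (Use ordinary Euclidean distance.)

Compare squared distances (the ordering matches that of the actual distances):
d²(Q, Station 1) = (6−(-6))² + (-2−7)² = 144 + 81 = 225
d²(Q, Station 2) = (6−(-10))² + (-2−13)² = 256 + 225 = 481
d²(Q, Station 3) = (6−12)² + (-2−2)² = 36 + 16 = 52
d²(Q, Station 4) = (6−10)² + (-2−(-4))² = 16 + 4 = 20
The largest is to Station 2.

Station 2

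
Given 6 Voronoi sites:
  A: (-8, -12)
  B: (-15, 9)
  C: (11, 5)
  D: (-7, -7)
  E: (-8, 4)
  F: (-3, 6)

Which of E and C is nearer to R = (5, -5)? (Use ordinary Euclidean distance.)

Compare squared distances:
|RE|² = (5−(-8))² + (-5−4)² = 169 + 81 = 250
|RC|² = (5−11)² + (-5−5)² = 36 + 100 = 136
250 > 136, so C is closer.

C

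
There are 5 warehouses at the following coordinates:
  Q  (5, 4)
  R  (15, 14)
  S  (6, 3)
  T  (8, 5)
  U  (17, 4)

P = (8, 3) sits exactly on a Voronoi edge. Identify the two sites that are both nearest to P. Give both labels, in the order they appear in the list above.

Squared distances from P to each site:
|PQ|² = (8−5)² + (3−4)² = 9 + 1 = 10
|PR|² = (8−15)² + (3−14)² = 49 + 121 = 170
|PS|² = (8−6)² + (3−3)² = 4 + 0 = 4
|PT|² = (8−8)² + (3−5)² = 0 + 4 = 4
|PU|² = (8−17)² + (3−4)² = 81 + 1 = 82
P is equidistant from S and T (both at squared distance 4), and every other site is strictly farther — so P lies on the S–T Voronoi edge.

S and T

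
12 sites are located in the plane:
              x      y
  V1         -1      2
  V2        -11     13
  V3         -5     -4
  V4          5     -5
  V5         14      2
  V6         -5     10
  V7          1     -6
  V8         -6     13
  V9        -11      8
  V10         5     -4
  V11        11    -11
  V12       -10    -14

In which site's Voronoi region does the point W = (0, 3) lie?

Since √ is increasing, it suffices to compare squared distances:
|WV1|² = 1 + 1 = 2
|WV2|² = 121 + 100 = 221
|WV3|² = 25 + 49 = 74
|WV4|² = 25 + 64 = 89
|WV5|² = 196 + 1 = 197
|WV6|² = 25 + 49 = 74
|WV7|² = 1 + 81 = 82
|WV8|² = 36 + 100 = 136
|WV9|² = 121 + 25 = 146
d²(W, V10) = 25 + 49 = 74
d²(W, V11) = 121 + 196 = 317
d²(W, V12) = 100 + 289 = 389
V1 is nearest.

V1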